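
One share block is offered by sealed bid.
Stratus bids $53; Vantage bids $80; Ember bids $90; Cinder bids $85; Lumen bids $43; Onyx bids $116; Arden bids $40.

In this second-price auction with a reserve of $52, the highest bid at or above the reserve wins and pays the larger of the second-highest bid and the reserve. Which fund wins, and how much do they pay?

Second-price auction with a reserve of $52: the highest bid at or above the reserve wins and pays the larger of the second-highest bid and the reserve.
Bids in order: 116 (Onyx) > 90 (Ember) > 85 (Cinder) > 80 (Vantage) > 53 (Stratus) > 43 (Lumen) > …
Onyx has the top bid at or above the reserve ($116).
max(second-highest $90, reserve $52) = $90; the reserve does not bind.

Onyx pays $90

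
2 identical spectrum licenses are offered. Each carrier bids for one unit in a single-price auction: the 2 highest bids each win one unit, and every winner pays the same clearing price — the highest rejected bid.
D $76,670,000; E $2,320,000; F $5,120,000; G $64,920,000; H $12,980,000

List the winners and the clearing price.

D, G; each pays $12,980,000

Ordering the bids: 76,670,000 (D), 64,920,000 (G), 12,980,000 (H), 5,120,000 (F), …
Top 2: D, G.
First losing bid is H's $12,980,000, which sets the uniform price.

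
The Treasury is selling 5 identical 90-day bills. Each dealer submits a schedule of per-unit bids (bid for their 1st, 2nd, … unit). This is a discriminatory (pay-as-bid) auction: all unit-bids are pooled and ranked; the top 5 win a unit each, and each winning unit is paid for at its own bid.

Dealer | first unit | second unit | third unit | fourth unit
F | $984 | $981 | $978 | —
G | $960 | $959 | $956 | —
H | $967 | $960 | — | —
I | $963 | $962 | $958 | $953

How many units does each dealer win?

Pooled unit-bids ranked (top 5): 984 (F-1), 981 (F-2), 978 (F-3), 967 (H-1), 963 (I-1)
Next rejected bid: $962 (not a price — pay-as-bid).
Allocation: F 3, H 1, I 1.

F 3, H 1, I 1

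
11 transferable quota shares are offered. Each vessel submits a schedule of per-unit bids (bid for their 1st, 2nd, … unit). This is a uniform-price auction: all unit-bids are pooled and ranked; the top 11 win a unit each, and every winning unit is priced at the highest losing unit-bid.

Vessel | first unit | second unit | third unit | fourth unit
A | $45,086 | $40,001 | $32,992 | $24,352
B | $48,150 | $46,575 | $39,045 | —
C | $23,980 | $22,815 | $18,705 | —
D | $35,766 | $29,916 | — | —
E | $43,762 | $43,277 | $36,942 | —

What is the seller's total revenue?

Merging the schedules and taking the best 11: 48,150 (B-1), 46,575 (B-2), 45,086 (A-1), 43,762 (E-1), 43,277 (E-2), 40,001 (A-2), 39,045 (B-3), 36,942 (E-3), 35,766 (D-1), 32,992 (A-3), 29,916 (D-2)
First bid not allocated: $24,352.
Allocation: A 3, B 3, D 2, E 3. Every unit priced at $24,352.
Revenue = 11 × 24,352 = $267,872.

Total revenue: $267,872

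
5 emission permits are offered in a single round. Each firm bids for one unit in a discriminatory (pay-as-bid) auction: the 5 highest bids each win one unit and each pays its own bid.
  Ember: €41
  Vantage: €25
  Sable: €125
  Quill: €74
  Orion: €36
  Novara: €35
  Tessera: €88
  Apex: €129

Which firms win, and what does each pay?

Apex €129, Sable €125, Tessera €88, Quill €74, Ember €41

Ordering the bids: 129 (Apex), 125 (Sable), 88 (Tessera), 74 (Quill), 41 (Ember), 36 (Orion), 35 (Novara), …
Winners (5 units): Apex, Sable, Tessera, Quill, Ember.
Each winner pays its own bid: Apex €129, Sable €125, Tessera €88, Quill €74, Ember €41.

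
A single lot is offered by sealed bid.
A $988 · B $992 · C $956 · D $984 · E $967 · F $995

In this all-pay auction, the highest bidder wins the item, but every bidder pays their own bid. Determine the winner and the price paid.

F pays $995

Rule: the highest bidder wins the item, but every bidder pays their own bid.
Bids ranked: 995 (F) > 992 (B) > 988 (A) > 984 (D) > 967 (E) > 956 (C)
F is highest and takes the item; every bidder forfeits their bid.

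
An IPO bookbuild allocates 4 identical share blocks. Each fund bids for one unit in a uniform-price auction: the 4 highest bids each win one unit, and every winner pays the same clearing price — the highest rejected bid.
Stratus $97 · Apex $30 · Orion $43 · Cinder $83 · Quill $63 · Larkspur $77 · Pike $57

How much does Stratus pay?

Stratus pays $57

Bids ranked high→low: 97 (Stratus), 83 (Cinder), 77 (Larkspur), 63 (Quill), 57 (Pike), 43 (Orion), …
The 4 highest are Stratus, Cinder, Larkspur, Quill.
Clearing price = highest rejected bid = $57.
Stratus wins → pays $57.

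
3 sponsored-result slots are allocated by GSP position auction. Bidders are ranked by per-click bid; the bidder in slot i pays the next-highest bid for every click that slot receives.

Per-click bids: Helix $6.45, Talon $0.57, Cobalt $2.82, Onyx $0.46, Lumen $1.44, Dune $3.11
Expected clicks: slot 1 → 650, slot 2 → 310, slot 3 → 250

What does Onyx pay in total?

Sorting advertisers: $6.45 (Helix) > $3.11 (Dune) > $2.82 (Cobalt) > $1.44 (Lumen) > …
Onyx ranks below slot 3 → no slot, pays nothing.

Onyx pays $0.00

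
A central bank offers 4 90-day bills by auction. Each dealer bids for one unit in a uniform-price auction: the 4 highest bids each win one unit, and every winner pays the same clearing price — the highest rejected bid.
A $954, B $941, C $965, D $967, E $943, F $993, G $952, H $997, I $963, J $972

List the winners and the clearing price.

Ordering the bids: 997 (H), 993 (F), 972 (J), 967 (D), 965 (C), 963 (I), …
Winners (4 units): H, F, J, D.
Clearing price = highest rejected bid = $965.

H, F, J, D; each pays $965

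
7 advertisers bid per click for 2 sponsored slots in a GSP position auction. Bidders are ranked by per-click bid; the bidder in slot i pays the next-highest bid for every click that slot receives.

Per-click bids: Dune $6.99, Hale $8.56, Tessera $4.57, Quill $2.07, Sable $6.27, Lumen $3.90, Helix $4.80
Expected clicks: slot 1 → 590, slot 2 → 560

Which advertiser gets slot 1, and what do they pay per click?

Hale; $6.99 per click

Per-click bids in order: $8.56 (Hale) > $6.99 (Dune) > $6.27 (Sable) > …
Slot 1 goes to the first-ranked bidder, Hale, who pays the next bid down: $6.99/click.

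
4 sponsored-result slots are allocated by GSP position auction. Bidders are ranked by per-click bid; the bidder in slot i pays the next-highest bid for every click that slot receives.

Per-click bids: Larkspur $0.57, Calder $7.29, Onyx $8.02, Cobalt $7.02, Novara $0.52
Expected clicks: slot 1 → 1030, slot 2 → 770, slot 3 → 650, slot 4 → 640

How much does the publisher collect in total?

Sorting advertisers: $8.02 (Onyx) > $7.29 (Calder) > $7.02 (Cobalt) > $0.57 (Larkspur) > $0.52 (Novara)
Slot 1: Onyx pays $7.29 × 1030 = $7508.70
Slot 2: Calder pays $7.02 × 770 = $5405.40
Slot 3: Cobalt pays $0.57 × 650 = $370.50
Slot 4: Larkspur pays $0.52 × 640 = $332.80
Total = $13617.40

Total revenue: $13617.40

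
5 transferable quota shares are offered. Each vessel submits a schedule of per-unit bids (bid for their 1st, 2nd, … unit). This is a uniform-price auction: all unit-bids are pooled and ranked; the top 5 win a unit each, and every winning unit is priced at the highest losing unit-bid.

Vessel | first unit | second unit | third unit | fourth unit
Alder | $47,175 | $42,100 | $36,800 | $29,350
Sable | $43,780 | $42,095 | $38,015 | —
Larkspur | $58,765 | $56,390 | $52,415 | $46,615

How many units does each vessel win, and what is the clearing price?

Alder 1, Larkspur 4; clearing price $43,780

All unit-bids, highest first — top 5: 58,765 (Larkspur-1), 56,390 (Larkspur-2), 52,415 (Larkspur-3), 47,175 (Alder-1), 46,615 (Larkspur-4)
Highest rejected unit-bid = $43,780.
Allocation: Alder 1, Larkspur 4.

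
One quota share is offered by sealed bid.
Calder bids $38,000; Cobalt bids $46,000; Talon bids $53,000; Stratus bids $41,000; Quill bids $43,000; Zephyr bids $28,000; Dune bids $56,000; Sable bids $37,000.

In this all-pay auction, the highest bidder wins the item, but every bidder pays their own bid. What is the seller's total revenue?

Total revenue: $342,000

Bids in order: 56,000 (Dune) > 53,000 (Talon) > 46,000 (Cobalt) > 43,000 (Quill) > 41,000 (Stratus) > 38,000 (Calder) > …
Dune wins with the top bid; all bids are sunk regardless.
Every bidder forfeits their bid regardless of winning.
Revenue = 38,000 + 46,000 + 53,000 + 41,000 + 43,000 + 28,000 + 56,000 + 37,000 = $342,000.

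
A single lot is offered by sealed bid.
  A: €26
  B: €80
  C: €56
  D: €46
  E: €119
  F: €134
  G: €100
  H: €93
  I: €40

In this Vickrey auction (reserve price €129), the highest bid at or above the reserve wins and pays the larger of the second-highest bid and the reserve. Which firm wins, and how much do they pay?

Vickrey auction (reserve price €129): the highest bid at or above the reserve wins and pays the larger of the second-highest bid and the reserve.
Sorting bids: 134 (F) > 119 (E) > 100 (G) > 93 (H) > 80 (B) > 56 (C) > …
F has the top bid at or above the reserve (€134).
Second-highest bid €119 is below the reserve €129, so the reserve binds → payment €129.

F pays €129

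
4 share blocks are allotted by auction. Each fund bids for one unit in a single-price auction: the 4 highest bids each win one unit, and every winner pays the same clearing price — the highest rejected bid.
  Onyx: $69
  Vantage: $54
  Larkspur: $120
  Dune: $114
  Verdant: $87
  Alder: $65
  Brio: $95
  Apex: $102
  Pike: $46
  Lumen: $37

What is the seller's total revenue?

Ordering the bids: 120 (Larkspur), 114 (Dune), 102 (Apex), 95 (Brio), 87 (Verdant), 69 (Onyx), …
Winners (4 units): Larkspur, Dune, Apex, Brio.
Clearing price = highest rejected bid = $87.
Total revenue = 4 × $87 = $348.

Total revenue: $348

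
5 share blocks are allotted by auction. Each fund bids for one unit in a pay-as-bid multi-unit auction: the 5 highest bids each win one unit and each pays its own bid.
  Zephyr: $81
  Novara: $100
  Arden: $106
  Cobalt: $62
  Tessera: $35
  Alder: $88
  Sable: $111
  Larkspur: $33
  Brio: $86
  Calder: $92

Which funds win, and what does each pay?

Sable $111, Arden $106, Novara $100, Calder $92, Alder $88

Bids ranked high→low: 111 (Sable), 106 (Arden), 100 (Novara), 92 (Calder), 88 (Alder), 86 (Brio), 81 (Zephyr), …
The 5 highest are Sable, Arden, Novara, Calder, Alder.
Each winner pays its own bid: Sable $111, Arden $106, Novara $100, Calder $92, Alder $88.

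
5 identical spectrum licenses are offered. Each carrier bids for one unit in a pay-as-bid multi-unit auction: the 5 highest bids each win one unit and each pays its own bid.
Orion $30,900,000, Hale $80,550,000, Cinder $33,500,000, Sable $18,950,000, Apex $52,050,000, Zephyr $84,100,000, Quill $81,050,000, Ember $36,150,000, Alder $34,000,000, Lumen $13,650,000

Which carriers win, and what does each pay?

Zephyr $84,100,000, Quill $81,050,000, Hale $80,550,000, Apex $52,050,000, Ember $36,150,000

Ordering the bids: 84,100,000 (Zephyr), 81,050,000 (Quill), 80,550,000 (Hale), 52,050,000 (Apex), 36,150,000 (Ember), 34,000,000 (Alder), 33,500,000 (Cinder), …
The 5 highest are Zephyr, Quill, Hale, Apex, Ember.
Each winner pays its own bid: Zephyr $84,100,000, Quill $81,050,000, Hale $80,550,000, Apex $52,050,000, Ember $36,150,000.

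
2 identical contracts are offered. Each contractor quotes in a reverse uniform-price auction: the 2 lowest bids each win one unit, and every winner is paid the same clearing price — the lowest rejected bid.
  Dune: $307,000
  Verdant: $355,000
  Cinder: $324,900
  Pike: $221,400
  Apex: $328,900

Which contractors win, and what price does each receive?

Pike, Dune; each is paid $324,900

Ordering the bids: 221,400 (Pike), 307,000 (Dune), 324,900 (Cinder), 328,900 (Apex), …
Winners (2 units): Pike, Dune.
First losing bid is Cinder's $324,900, which sets the uniform price.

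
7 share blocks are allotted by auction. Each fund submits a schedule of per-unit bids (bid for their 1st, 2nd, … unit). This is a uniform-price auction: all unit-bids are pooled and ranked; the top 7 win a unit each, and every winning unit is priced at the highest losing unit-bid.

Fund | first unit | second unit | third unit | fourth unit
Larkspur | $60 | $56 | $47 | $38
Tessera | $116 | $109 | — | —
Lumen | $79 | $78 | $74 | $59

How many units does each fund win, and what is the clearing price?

Pooled unit-bids ranked (top 7): 116 (Tessera-1), 109 (Tessera-2), 79 (Lumen-1), 78 (Lumen-2), 74 (Lumen-3), 60 (Larkspur-1), 59 (Lumen-4)
The (k+1)-th unit-bid is $56.
Allocation: Larkspur 1, Lumen 4, Tessera 2.

Larkspur 1, Lumen 4, Tessera 2; clearing price $56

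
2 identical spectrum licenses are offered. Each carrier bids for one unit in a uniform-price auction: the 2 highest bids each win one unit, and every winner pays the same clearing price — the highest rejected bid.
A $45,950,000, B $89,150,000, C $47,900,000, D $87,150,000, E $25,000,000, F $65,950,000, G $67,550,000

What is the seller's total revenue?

Ordering the bids: 89,150,000 (B), 87,150,000 (D), 67,550,000 (G), 65,950,000 (F), …
Winners (2 units): B, D.
First losing bid is G's $67,550,000, which sets the uniform price.
Total revenue = 2 × $67,550,000 = $135,100,000.

Total revenue: $135,100,000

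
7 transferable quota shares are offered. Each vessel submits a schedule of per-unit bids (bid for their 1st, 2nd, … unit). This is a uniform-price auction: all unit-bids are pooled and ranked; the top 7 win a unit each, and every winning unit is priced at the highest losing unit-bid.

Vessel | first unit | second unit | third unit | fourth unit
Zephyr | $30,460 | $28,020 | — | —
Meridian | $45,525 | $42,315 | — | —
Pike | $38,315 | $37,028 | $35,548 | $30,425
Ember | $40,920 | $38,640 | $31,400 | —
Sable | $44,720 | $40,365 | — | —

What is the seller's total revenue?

Pooled unit-bids ranked (top 7): 45,525 (Meridian-1), 44,720 (Sable-1), 42,315 (Meridian-2), 40,920 (Ember-1), 40,365 (Sable-2), 38,640 (Ember-2), 38,315 (Pike-1)
Highest rejected unit-bid = $37,028.
Allocation: Ember 2, Meridian 2, Pike 1, Sable 2. Every unit priced at $37,028.
Revenue = 7 × 37,028 = $259,196.

Total revenue: $259,196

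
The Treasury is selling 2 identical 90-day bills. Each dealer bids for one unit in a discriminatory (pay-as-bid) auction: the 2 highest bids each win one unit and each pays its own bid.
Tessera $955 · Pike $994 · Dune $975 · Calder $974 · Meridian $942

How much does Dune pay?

Dune pays $975

Ordering the bids: 994 (Pike), 975 (Dune), 974 (Calder), 955 (Tessera), …
Winners (2 units): Pike, Dune.
Dune wins → own bid $975.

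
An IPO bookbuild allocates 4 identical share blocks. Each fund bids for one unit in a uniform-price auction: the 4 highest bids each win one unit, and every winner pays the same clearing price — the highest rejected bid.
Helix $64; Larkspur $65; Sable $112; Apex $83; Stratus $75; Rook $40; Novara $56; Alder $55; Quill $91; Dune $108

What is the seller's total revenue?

Total revenue: $300

Sorting: 112 (Sable), 108 (Dune), 91 (Quill), 83 (Apex), 75 (Stratus), 65 (Larkspur), …
Top 4: Sable, Dune, Quill, Apex.
Clearing price = highest rejected bid = $75.
Total revenue = 4 × $75 = $300.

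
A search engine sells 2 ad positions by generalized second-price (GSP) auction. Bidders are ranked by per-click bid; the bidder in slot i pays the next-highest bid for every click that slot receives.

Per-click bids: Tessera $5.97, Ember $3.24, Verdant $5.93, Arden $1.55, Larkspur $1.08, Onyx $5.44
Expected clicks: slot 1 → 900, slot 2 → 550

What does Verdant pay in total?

Verdant pays $2992.00

Sorting advertisers: $5.97 (Tessera) > $5.93 (Verdant) > $5.44 (Onyx) > …
Verdant holds slot 2 → pays next bid $5.44 × 550 clicks = $2992.00.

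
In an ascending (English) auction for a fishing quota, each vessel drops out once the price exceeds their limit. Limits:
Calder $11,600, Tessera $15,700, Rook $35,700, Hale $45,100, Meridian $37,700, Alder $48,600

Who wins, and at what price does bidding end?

Alder wins at $45,100

Sorting limits: 48,600 (Alder) > 45,100 (Hale) > 37,700 (Meridian) > 35,700 (Rook) > 15,700 (Tessera) > 11,600 (Calder)
Bidding ends when Hale exits at $45,100; Alder takes it.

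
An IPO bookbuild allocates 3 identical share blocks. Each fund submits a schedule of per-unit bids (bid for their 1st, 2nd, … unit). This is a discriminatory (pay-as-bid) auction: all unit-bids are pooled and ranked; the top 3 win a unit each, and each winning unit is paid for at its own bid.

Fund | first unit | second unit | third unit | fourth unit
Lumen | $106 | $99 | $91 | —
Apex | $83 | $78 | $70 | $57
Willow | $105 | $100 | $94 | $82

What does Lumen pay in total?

All unit-bids, highest first — top 3: 106 (Lumen-1), 105 (Willow-1), 100 (Willow-2)
Next rejected bid: $99 (not a price — pay-as-bid).
Lumen's winning unit-bids: 106 = $106.

Lumen pays $106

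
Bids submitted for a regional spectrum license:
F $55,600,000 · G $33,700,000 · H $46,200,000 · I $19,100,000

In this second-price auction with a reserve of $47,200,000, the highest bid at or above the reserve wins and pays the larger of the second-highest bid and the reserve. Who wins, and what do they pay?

F pays $47,200,000

Sorting bids: 55,600,000 (F) > 46,200,000 (H) > 33,700,000 (G) > 19,100,000 (I)
F has the top bid at or above the reserve ($55,600,000).
max(second-highest $46,200,000, reserve $47,200,000) = $47,200,000.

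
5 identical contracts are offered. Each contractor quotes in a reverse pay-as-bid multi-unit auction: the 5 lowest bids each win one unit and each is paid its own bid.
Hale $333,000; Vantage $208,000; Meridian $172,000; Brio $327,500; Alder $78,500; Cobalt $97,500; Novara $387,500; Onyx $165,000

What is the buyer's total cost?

Total cost: $721,000

Sorting: 78,500 (Alder), 97,500 (Cobalt), 165,000 (Onyx), 172,000 (Meridian), 208,000 (Vantage), 327,500 (Brio), 333,000 (Hale), …
The 5 lowest are Alder, Cobalt, Onyx, Meridian, Vantage.
Total cost = 78,500 + 97,500 + 165,000 + 172,000 + 208,000 = $721,000.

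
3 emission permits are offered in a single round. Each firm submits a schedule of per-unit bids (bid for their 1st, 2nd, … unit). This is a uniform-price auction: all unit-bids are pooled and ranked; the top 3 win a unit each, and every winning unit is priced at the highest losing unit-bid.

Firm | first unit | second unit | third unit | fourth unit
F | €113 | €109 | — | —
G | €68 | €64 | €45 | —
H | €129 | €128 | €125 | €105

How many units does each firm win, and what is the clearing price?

H 3; clearing price €113

Merging the schedules and taking the best 3: 129 (H-1), 128 (H-2), 125 (H-3)
The (k+1)-th unit-bid is €113.
Allocation: H 3.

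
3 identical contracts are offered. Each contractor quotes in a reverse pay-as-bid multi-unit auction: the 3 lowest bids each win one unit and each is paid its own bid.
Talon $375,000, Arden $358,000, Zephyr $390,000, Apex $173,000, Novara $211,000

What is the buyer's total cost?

Sorting: 173,000 (Apex), 211,000 (Novara), 358,000 (Arden), 375,000 (Talon), 390,000 (Zephyr)
The 3 lowest are Apex, Novara, Arden.
Total cost = 173,000 + 211,000 + 358,000 = $742,000.

Total cost: $742,000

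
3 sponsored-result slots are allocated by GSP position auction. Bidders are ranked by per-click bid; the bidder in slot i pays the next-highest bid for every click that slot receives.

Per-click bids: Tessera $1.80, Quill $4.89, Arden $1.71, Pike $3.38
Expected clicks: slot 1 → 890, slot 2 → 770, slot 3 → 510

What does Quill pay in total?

Quill pays $3008.20

Sorting advertisers: $4.89 (Quill) > $3.38 (Pike) > $1.80 (Tessera) > $1.71 (Arden)
Quill holds slot 1 → pays next bid $3.38 × 890 clicks = $3008.20.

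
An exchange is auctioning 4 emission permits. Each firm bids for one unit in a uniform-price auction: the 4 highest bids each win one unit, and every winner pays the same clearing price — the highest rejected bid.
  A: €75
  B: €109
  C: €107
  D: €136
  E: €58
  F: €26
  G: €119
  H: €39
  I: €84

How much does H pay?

Ordering the bids: 136 (D), 119 (G), 109 (B), 107 (C), 84 (I), 75 (A), …
Top 4: D, G, B, C.
Clearing price = highest rejected bid = €84.
H does not win → pays €0.

H pays €0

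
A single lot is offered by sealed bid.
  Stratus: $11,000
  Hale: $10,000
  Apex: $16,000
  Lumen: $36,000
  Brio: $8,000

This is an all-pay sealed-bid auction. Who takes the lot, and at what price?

Sorting bids: 36,000 (Lumen) > 16,000 (Apex) > 11,000 (Stratus) > 10,000 (Hale) > 8,000 (Brio)
Lumen wins with the top bid; all bids are sunk regardless.

Lumen pays $36,000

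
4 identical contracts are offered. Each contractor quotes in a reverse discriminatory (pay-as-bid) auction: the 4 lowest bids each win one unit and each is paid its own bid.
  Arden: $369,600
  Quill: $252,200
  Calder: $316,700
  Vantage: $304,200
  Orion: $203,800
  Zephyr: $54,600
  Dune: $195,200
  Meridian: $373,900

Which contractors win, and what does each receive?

Zephyr $54,600, Dune $195,200, Orion $203,800, Quill $252,200

Bids ranked low→high: 54,600 (Zephyr), 195,200 (Dune), 203,800 (Orion), 252,200 (Quill), 304,200 (Vantage), 316,700 (Calder), …
Lowest 4: Zephyr, Dune, Orion, Quill.
Each winner is paid its own bid: Zephyr $54,600, Dune $195,200, Orion $203,800, Quill $252,200.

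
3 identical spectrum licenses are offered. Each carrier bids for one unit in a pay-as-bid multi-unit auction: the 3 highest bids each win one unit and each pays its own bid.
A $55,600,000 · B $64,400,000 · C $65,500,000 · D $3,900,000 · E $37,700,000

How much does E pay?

Bids ranked high→low: 65,500,000 (C), 64,400,000 (B), 55,600,000 (A), 37,700,000 (E), 3,900,000 (D)
The 3 highest are C, B, A.
E does not win → $0.

E pays $0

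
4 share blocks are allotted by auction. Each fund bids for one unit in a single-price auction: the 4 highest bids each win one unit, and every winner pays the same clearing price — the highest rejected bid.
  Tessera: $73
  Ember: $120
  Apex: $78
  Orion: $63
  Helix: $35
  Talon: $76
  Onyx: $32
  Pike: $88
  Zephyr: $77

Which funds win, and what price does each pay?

Ember, Pike, Apex, Zephyr; each pays $76

Sorting: 120 (Ember), 88 (Pike), 78 (Apex), 77 (Zephyr), 76 (Talon), 73 (Tessera), …
Winners (4 units): Ember, Pike, Apex, Zephyr.
First losing bid is Talon's $76, which sets the uniform price.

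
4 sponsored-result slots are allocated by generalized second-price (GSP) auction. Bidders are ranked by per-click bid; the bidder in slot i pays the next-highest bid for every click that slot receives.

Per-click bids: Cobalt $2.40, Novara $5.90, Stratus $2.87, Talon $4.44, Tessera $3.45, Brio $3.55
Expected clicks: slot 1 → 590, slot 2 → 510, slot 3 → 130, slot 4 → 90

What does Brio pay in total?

Per-click bids in order: $5.90 (Novara) > $4.44 (Talon) > $3.55 (Brio) > $3.45 (Tessera) > $2.87 (Stratus) > …
Brio holds slot 3 → pays next bid $3.45 × 130 clicks = $448.50.

Brio pays $448.50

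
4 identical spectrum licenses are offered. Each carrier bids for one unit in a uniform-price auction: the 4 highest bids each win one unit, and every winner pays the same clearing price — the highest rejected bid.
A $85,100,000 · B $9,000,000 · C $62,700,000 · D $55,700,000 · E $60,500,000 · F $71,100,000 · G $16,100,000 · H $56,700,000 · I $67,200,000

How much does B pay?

Sorting: 85,100,000 (A), 71,100,000 (F), 67,200,000 (I), 62,700,000 (C), 60,500,000 (E), 56,700,000 (H), …
The 4 highest are A, F, I, C.
Highest unsuccessful bid: $60,500,000 → clearing price.
B does not win → pays $0.

B pays $0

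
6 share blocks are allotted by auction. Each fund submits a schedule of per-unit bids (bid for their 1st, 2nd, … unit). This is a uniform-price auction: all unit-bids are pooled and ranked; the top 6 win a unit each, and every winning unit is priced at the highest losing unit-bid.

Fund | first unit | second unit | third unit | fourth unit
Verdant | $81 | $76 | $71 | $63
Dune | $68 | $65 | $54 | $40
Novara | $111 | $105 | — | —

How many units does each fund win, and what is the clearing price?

Dune 1, Novara 2, Verdant 3; clearing price $65

All unit-bids, highest first — top 6: 111 (Novara-1), 105 (Novara-2), 81 (Verdant-1), 76 (Verdant-2), 71 (Verdant-3), 68 (Dune-1)
First bid not allocated: $65.
Allocation: Dune 1, Novara 2, Verdant 3.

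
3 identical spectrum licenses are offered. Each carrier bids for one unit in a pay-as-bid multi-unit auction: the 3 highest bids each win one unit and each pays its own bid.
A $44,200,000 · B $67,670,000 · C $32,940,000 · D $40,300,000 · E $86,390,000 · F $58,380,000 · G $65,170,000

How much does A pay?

Ordering the bids: 86,390,000 (E), 67,670,000 (B), 65,170,000 (G), 58,380,000 (F), 44,200,000 (A), …
Winners (3 units): E, B, G.
A does not win → $0.

A pays $0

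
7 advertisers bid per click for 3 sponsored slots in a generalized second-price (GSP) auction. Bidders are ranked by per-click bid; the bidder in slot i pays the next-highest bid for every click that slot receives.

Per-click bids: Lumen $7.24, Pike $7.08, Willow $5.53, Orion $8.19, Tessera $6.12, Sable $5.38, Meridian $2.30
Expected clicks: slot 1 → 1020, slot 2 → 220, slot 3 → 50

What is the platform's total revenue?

Sorting advertisers: $8.19 (Orion) > $7.24 (Lumen) > $7.08 (Pike) > $6.12 (Tessera) > …
Slot 1: Orion pays $7.24 × 1020 = $7384.80
Slot 2: Lumen pays $7.08 × 220 = $1557.60
Slot 3: Pike pays $6.12 × 50 = $306.00
Total = $9248.40

Total revenue: $9248.40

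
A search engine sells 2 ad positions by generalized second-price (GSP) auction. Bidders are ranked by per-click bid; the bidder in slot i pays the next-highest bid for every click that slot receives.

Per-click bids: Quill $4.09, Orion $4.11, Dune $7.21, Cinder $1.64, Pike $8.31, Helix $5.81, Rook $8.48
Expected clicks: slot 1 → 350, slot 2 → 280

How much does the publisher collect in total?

Sorting advertisers: $8.48 (Rook) > $8.31 (Pike) > $7.21 (Dune) > …
Slot 1: Rook pays $8.31 × 350 = $2908.50
Slot 2: Pike pays $7.21 × 280 = $2018.80
Total = $4927.30

Total revenue: $4927.30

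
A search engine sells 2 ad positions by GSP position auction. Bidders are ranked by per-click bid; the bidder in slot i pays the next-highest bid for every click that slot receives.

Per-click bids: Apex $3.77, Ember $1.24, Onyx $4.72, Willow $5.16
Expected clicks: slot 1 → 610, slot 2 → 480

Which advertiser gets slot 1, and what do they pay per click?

Ranked by bid: $5.16 (Willow) > $4.72 (Onyx) > $3.77 (Apex) > …
Slot 1 goes to the first-ranked bidder, Willow, who pays the next bid down: $4.72/click.

Willow; $4.72 per click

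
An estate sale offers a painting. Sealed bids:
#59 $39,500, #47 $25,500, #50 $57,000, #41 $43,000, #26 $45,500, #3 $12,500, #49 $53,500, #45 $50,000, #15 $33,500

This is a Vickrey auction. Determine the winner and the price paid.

Bids ranked: 57,000 (#50) > 53,500 (#49) > 50,000 (#45) > 45,500 (#26) > 43,000 (#41) > 39,500 (#59) > …
#50 is highest; pays the second-highest bid, $53,500.

#50 pays $53,500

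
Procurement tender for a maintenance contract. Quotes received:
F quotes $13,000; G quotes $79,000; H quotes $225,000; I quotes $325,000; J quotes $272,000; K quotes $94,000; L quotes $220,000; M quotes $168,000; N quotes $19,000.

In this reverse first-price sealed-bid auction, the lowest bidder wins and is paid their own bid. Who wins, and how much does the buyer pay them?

F is paid $13,000

Bids in order: 13,000 (F) < 19,000 (N) < 79,000 (G) < 94,000 (K) < 168,000 (M) < 220,000 (L) < …
First-price: F is paid what they bid, $13,000.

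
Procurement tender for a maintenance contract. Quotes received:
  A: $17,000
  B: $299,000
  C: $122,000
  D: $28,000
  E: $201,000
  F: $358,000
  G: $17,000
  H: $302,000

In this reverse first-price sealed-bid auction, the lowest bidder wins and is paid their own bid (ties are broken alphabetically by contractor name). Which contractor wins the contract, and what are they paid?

A is paid $17,000

Bids in order: 17,000 (A) < 17,000 (G) < 28,000 (D) < 122,000 (C) < 201,000 (E) < 299,000 (B) < …
A and G tie at $17,000; tie-break gives it to A.
A has the lowest bid and is paid exactly that: $17,000.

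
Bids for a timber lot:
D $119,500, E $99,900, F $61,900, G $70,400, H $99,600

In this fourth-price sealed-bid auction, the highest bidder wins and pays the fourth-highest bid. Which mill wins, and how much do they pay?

D pays $70,400

Sorting bids: 119,500 (D) > 99,900 (E) > 99,600 (H) > 70,400 (G) > 61,900 (F)
D wins; payment is bid #4 in the ranking = $70,400.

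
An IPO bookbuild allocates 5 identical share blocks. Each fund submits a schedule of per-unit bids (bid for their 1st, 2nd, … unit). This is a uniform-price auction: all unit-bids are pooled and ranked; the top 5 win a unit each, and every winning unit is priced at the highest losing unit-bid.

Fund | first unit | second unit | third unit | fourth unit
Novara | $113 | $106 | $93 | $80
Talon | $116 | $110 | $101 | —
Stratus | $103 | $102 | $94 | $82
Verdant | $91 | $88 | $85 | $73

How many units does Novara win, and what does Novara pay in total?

Novara: 2 units, pays $204

Merging the schedules and taking the best 5: 116 (Talon-1), 113 (Novara-1), 110 (Talon-2), 106 (Novara-2), 103 (Stratus-1)
The (k+1)-th unit-bid is $102.
Novara wins 2 unit(s) at $102 each.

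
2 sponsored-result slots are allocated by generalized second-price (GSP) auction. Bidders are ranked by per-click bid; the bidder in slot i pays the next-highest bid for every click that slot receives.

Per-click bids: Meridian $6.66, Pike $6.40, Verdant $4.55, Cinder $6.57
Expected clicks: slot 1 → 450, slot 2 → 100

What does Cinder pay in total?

Per-click bids in order: $6.66 (Meridian) > $6.57 (Cinder) > $6.40 (Pike) > …
Cinder holds slot 2 → pays next bid $6.40 × 100 clicks = $640.00.

Cinder pays $640.00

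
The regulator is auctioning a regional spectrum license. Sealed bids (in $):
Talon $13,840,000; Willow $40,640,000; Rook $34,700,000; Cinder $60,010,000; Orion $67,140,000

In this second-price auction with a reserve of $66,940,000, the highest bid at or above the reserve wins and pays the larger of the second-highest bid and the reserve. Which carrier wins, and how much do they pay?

Orion pays $66,940,000

Second-price auction with a reserve of $66,940,000: the highest bid at or above the reserve wins and pays the larger of the second-highest bid and the reserve.
Sorting bids: 67,140,000 (Orion) > 60,010,000 (Cinder) > 40,640,000 (Willow) > 34,700,000 (Rook) > 13,840,000 (Talon)
Orion has the top bid at or above the reserve ($67,140,000).
max(second-highest $60,010,000, reserve $66,940,000) = $66,940,000.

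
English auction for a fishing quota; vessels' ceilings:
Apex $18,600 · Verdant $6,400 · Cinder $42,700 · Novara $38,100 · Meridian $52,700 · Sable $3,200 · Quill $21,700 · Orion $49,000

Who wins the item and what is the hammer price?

Rule: the price rises until one bidder remains; the winner pays the price at which the last rival dropped out.
Limits in order: 52,700 (Meridian) > 49,000 (Orion) > 42,700 (Cinder) > 38,100 (Novara) > 21,700 (Quill) > 18,600 (Apex) > …
Bidding ends when Orion exits at $49,000; Meridian takes it.

Meridian wins at $49,000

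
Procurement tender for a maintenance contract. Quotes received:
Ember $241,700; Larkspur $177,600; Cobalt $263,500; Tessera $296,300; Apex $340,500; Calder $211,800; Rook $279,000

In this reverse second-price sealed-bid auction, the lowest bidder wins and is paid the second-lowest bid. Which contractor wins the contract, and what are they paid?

Rule: the lowest bidder wins and is paid the second-lowest bid.
Sorting bids: 177,600 (Larkspur) < 211,800 (Calder) < 241,700 (Ember) < 263,500 (Cobalt) < 279,000 (Rook) < 296,300 (Tessera) < …
Larkspur wins with the lowest bid; price is set by the runner-up at $211,800.

Larkspur is paid $211,800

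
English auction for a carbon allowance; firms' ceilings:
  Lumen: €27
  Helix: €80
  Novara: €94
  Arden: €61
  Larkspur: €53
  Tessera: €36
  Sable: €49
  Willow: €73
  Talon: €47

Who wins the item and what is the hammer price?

Novara wins at €80

Limits in order: 94 (Novara) > 80 (Helix) > 73 (Willow) > 61 (Arden) > 53 (Larkspur) > 49 (Sable) > …
Once the price passes €80, only Novara is left; the hammer falls at Helix's limit of €80.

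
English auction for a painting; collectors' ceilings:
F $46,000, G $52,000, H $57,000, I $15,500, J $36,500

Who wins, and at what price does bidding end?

H wins at $52,000

Limits in order: 57,000 (H) > 52,000 (G) > 46,000 (F) > 36,500 (J) > 15,500 (I)
Once the price passes $52,000, only H is left; the hammer falls at G's limit of $52,000.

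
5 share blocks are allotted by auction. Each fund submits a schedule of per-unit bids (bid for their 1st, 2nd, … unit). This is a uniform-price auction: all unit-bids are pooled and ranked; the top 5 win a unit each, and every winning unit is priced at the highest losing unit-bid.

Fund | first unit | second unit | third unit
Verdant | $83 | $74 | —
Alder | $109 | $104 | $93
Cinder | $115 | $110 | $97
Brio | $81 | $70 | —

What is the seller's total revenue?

Total revenue: $465

Pooled unit-bids ranked (top 5): 115 (Cinder-1), 110 (Cinder-2), 109 (Alder-1), 104 (Alder-2), 97 (Cinder-3)
Highest rejected unit-bid = $93.
Allocation: Alder 2, Cinder 3. Every unit priced at $93.
Revenue = 5 × 93 = $465.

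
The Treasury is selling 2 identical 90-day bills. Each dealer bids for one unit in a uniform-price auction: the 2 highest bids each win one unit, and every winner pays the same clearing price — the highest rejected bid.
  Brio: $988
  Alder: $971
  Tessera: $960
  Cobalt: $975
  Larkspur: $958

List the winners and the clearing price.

Brio, Cobalt; each pays $971

Ordering the bids: 988 (Brio), 975 (Cobalt), 971 (Alder), 960 (Tessera), …
The 2 highest are Brio, Cobalt.
First losing bid is Alder's $971, which sets the uniform price.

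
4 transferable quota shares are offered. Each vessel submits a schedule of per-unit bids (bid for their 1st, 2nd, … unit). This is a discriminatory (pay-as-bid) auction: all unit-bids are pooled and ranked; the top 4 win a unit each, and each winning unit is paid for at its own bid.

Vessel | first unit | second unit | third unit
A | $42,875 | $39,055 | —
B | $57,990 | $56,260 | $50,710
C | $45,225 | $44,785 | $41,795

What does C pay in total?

All unit-bids, highest first — top 4: 57,990 (B-1), 56,260 (B-2), 50,710 (B-3), 45,225 (C-1)
Next rejected bid: $44,785 (not a price — pay-as-bid).
C's winning unit-bids: 45,225 = $45,225.

C pays $45,225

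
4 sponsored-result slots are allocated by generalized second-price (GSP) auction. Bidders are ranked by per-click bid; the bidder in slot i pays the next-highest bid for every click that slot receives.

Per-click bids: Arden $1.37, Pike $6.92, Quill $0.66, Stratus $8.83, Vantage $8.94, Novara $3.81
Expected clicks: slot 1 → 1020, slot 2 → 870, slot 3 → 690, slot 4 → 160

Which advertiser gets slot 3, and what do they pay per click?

Ranked by bid: $8.94 (Vantage) > $8.83 (Stratus) > $6.92 (Pike) > $3.81 (Novara) > $1.37 (Arden) > …
Slot 3 goes to the third-ranked bidder, Pike, who pays the next bid down: $3.81/click.

Pike; $3.81 per click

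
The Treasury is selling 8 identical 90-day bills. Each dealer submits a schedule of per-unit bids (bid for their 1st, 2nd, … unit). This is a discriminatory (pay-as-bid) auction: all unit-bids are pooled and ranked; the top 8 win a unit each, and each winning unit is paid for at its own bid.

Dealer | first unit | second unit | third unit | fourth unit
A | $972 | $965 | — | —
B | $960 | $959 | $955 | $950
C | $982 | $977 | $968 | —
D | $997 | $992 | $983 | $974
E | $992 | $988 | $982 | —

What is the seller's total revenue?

All unit-bids, highest first — top 8: 997 (D-1), 992 (D-2), 992 (E-1), 988 (E-2), 983 (D-3), 982 (C-1), 982 (E-3), 977 (C-2)
Next rejected bid: $974 (not a price — pay-as-bid).
Each winning unit pays its own bid.
Revenue = 997 + 992 + 992 + 988 + 983 + 982 + 982 + 977 = $7,893.

Total revenue: $7,893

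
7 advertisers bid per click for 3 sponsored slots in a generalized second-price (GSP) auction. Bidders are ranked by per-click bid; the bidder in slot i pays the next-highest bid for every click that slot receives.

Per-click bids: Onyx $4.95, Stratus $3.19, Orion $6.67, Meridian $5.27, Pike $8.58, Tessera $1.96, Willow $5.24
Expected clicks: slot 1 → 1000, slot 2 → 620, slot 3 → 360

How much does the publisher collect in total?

Total revenue: $11823.80

Per-click bids in order: $8.58 (Pike) > $6.67 (Orion) > $5.27 (Meridian) > $5.24 (Willow) > …
Slot 1: Pike pays $6.67 × 1000 = $6670.00
Slot 2: Orion pays $5.27 × 620 = $3267.40
Slot 3: Meridian pays $5.24 × 360 = $1886.40
Total = $11823.80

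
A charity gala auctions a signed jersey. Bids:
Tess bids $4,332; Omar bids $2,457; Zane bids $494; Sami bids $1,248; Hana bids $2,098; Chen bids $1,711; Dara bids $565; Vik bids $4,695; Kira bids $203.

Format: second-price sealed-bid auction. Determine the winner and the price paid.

Bids in order: 4,695 (Vik) > 4,332 (Tess) > 2,457 (Omar) > 2,098 (Hana) > 1,711 (Chen) > 1,248 (Sami) > …
Vik is highest; pays the second-highest bid, $4,332.

Vik pays $4,332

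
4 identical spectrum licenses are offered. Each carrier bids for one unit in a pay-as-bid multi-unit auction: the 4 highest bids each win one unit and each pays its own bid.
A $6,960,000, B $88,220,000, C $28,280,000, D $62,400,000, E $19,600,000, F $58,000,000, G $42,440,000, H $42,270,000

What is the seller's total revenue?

Total revenue: $251,060,000

Bids ranked high→low: 88,220,000 (B), 62,400,000 (D), 58,000,000 (F), 42,440,000 (G), 42,270,000 (H), 28,280,000 (C), …
The 4 highest are B, D, F, G.
Total revenue = 88,220,000 + 62,400,000 + 58,000,000 + 42,440,000 = $251,060,000.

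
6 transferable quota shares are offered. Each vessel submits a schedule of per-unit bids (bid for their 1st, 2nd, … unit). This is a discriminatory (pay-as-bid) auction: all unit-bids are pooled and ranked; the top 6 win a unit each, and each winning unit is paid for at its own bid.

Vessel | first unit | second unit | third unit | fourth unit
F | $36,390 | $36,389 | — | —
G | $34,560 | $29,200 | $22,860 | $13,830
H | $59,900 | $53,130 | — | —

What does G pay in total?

Pooled unit-bids ranked (top 6): 59,900 (H-1), 53,130 (H-2), 36,390 (F-1), 36,389 (F-2), 34,560 (G-1), 29,200 (G-2)
Next rejected bid: $22,860 (not a price — pay-as-bid).
G's winning unit-bids: 34,560 + 29,200 = $63,760.

G pays $63,760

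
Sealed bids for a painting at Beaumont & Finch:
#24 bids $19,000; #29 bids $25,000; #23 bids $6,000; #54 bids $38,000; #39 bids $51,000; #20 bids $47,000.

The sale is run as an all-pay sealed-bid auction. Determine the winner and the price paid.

#39 pays $51,000

Sorting bids: 51,000 (#39) > 47,000 (#20) > 38,000 (#54) > 25,000 (#29) > 19,000 (#24) > 6,000 (#23)
#39 is highest and takes the item; every bidder forfeits their bid.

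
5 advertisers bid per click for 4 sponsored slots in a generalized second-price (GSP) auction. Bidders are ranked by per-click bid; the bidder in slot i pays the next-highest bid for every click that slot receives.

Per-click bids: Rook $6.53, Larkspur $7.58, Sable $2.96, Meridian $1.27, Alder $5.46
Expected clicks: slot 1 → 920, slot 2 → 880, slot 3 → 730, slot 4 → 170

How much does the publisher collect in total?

Total revenue: $13189.10

Ranked by bid: $7.58 (Larkspur) > $6.53 (Rook) > $5.46 (Alder) > $2.96 (Sable) > $1.27 (Meridian)
Slot 1: Larkspur pays $6.53 × 920 = $6007.60
Slot 2: Rook pays $5.46 × 880 = $4804.80
Slot 3: Alder pays $2.96 × 730 = $2160.80
Slot 4: Sable pays $1.27 × 170 = $215.90
Total = $13189.10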